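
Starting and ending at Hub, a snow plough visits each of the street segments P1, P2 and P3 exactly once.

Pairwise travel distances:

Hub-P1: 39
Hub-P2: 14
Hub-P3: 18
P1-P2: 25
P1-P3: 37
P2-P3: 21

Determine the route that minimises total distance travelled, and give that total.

Hub - P1 - P2 - P3 - Hub: 39+25+21+18 = 103
Hub - P1 - P3 - P2 - Hub: 39+37+21+14 = 111
Hub - P2 - P1 - P3 - Hub: 14+25+37+18 = 94
The minimum is 94.
One optimal route: Hub → P2 → P1 → P3 → Hub (or its reverse).

94 — the shortest possible round trip.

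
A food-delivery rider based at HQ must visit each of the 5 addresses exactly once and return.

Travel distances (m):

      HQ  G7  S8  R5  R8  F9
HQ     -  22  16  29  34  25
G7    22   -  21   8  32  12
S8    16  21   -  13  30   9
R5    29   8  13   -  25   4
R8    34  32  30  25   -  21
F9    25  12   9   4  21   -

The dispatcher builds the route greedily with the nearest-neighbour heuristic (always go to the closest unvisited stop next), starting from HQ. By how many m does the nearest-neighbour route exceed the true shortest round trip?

From HQ: S8=16, G7=22, F9=25, R5=29, R8=34 → choose S8 (16).
From S8: F9=9, R5=13, G7=21, R8=30 → choose F9 (9).
From F9: R5=4, G7=12, R8=21 → choose R5 (4).
From R5: G7=8, R8=25 → choose G7 (8).
From G7: R8=32 → choose R8 (32).
NN route HQ → S8 → F9 → R5 → G7 → R8 → HQ costs 103.
Optimal: HQ → G7 → R5 → R8 → F9 → S8 → HQ costs 101 (by enumerating all 60 distinct tours).
Excess = 103 − 101 = 2.

The nearest-neighbour route is 2 m longer than optimal.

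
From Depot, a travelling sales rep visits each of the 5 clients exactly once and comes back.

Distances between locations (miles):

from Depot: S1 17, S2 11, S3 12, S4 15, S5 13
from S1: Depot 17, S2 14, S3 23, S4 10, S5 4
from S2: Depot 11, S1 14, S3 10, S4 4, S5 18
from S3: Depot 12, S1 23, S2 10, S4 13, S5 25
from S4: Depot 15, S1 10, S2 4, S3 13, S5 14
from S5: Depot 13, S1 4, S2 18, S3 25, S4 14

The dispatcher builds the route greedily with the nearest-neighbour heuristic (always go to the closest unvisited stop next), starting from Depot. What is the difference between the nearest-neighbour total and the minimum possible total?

From Depot: S2=11, S3=12, S5=13, S4=15, S1=17 → choose S2 (11).
From S2: S4=4, S3=10, S1=14, S5=18 → choose S4 (4).
From S4: S1=10, S3=13, S5=14 → choose S1 (10).
From S1: S5=4, S3=23 → choose S5 (4).
From S5: S3=25 → choose S3 (25).
NN route Depot → S2 → S4 → S1 → S5 → S3 → Depot costs 66.
Optimal: Depot → S3 → S2 → S4 → S1 → S5 → Depot costs 53 (by enumerating all 60 distinct tours).
Excess = 66 − 53 = 13.

13 miles longer than the optimal tour.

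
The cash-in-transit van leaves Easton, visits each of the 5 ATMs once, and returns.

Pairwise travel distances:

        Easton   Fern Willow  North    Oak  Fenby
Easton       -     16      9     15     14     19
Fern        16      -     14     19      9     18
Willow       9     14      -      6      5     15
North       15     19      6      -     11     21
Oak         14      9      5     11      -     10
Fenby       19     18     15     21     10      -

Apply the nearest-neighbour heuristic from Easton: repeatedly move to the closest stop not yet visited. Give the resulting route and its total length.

Nearest-neighbour total = 77; route Easton → Willow → Oak → Fern → Fenby → North → Easton.

Easton → [Willow:9 / Oak:14 / North:15 / Fern:16 / Fenby:19] → Willow (9)
Willow → [Oak:5 / North:6 / Fern:14 / Fenby:15] → Oak (5)
Oak → [Fern:9 / Fenby:10 / North:11] → Fern (9)
Fern → [Fenby:18 / North:19] → Fenby (18)
Fenby → [North:21] → North (21)
Return North→Easton: 15.
Total = 9 + 5 + 9 + 18 + 21 + 15 = 77.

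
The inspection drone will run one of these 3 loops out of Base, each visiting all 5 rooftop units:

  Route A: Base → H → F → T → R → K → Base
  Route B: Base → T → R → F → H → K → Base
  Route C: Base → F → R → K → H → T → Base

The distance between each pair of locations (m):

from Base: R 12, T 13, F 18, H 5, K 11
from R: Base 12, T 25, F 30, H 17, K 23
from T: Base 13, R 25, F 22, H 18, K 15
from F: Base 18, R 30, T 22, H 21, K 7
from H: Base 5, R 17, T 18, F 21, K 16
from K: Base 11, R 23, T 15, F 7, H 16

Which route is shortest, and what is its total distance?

107 m — Route A is the shortest.

Route A: 5 + 21 + 22 + 25 + 23 + 11 = 107
Route B: 13 + 25 + 30 + 21 + 16 + 11 = 116
Route C: 18 + 30 + 23 + 16 + 18 + 13 = 118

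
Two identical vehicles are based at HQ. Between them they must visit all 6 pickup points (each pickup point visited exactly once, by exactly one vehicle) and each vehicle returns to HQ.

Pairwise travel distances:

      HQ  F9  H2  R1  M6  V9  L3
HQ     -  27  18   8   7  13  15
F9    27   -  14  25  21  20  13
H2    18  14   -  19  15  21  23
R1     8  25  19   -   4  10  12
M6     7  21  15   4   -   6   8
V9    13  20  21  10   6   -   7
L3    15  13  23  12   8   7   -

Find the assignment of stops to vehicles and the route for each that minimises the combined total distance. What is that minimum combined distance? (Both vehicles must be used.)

Minimum combined distance: 81.

Check every non-empty split of the stops between the two vehicles; for each half take its own optimal tour:
  {F9} + {H2, R1, M6, V9, L3}: 54 + 66 = 120
  {H2} + {F9, R1, M6, V9, L3}: 36 + 65 = 101
  {F9, H2} + {R1, M6, V9, L3}: 59 + 40 = 99
  {R1} + {F9, H2, M6, V9, L3}: 16 + 65 = 81
  {F9, R1} + {H2, M6, V9, L3}: 60 + 61 = 121
  {H2, R1} + {F9, M6, V9, L3}: 45 + 60 = 105
  … (31 splits in total)
Best: vehicle 1 HQ → R1 → HQ = 16; vehicle 2 HQ → H2 → F9 → L3 → V9 → M6 → HQ = 65; combined 81.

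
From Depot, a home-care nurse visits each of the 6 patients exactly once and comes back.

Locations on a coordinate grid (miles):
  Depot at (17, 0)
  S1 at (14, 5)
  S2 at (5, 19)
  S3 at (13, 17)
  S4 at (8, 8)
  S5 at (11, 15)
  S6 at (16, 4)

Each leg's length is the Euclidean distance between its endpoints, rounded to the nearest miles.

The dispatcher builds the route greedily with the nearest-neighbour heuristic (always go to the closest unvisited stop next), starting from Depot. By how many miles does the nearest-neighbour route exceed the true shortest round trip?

Depot: S6=4, S1=6, S4=12, S5=16, S3=17, S2=22 ⇒ S6
S6: S1=2, S4=9, S5=12, S3=13, S2=19 ⇒ S1
S1: S4=7, S5=10, S3=12, S2=17 ⇒ S4
S4: S5=8, S3=10, S2=11 ⇒ S5
S5: S3=3, S2=7 ⇒ S3
S3: S2=8 ⇒ S2
NN route Depot → S6 → S1 → S4 → S5 → S3 → S2 → Depot costs 54.
Optimal: Depot → S4 → S2 → S3 → S5 → S1 → S6 → Depot costs 50 (by enumerating all 360 distinct tours).
Excess = 54 − 50 = 4.

The nearest-neighbour route is 4 miles longer than optimal.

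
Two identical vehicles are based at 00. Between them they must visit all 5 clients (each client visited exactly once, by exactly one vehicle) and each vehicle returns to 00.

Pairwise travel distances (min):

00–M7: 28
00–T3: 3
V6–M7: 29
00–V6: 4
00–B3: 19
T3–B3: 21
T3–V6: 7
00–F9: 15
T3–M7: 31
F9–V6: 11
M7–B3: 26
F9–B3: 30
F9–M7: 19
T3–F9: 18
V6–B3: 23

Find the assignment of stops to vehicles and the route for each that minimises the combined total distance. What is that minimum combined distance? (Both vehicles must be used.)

Try each way of splitting the stops between the two vehicles (each non-empty) and, for each split, find the best tour for each vehicle:
  {T3} + {F9, V6, M7, B3}: 6 + 79 = 85
  {F9} + {T3, V6, M7, B3}: 30 + 83 = 113
  {T3, F9} + {V6, M7, B3}: 36 + 78 = 114
  {V6} + {T3, F9, M7, B3}: 8 + 84 = 92
  {T3, V6} + {F9, M7, B3}: 14 + 79 = 93
  {F9, V6} + {T3, M7, B3}: 30 + 78 = 108
  … (15 splits in total)
Best: vehicle 1 00 → T3 → 00 = 6; vehicle 2 00 → V6 → F9 → M7 → B3 → 00 = 79; combined 85.

85 min — the smallest possible combined total.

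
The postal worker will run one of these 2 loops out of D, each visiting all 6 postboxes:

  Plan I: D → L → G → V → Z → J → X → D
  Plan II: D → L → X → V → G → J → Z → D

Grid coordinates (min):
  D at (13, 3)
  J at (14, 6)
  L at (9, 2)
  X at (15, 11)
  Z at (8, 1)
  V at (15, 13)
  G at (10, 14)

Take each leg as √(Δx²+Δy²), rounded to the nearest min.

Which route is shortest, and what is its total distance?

Shortest is Plan II, total 44 min.

Plan I: 4 + 12 + 5 + 14 + 8 + 5 + 8 = 56
Plan II: 4 + 11 + 2 + 5 + 9 + 8 + 5 = 44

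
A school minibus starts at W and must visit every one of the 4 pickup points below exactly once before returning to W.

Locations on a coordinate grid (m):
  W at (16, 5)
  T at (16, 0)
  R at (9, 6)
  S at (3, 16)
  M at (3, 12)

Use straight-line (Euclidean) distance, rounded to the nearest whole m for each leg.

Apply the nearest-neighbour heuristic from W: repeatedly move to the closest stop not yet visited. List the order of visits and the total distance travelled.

43 m along W → T → R → M → S → W.

W → [T:5 / R:7 / M:15 / S:17] → T (5)
T → [R:9 / M:18 / S:21] → R (9)
R → [M:8 / S:12] → M (8)
M → [S:4] → S (4)
Return S→W: 17.
Total = 5 + 9 + 8 + 4 + 17 = 43.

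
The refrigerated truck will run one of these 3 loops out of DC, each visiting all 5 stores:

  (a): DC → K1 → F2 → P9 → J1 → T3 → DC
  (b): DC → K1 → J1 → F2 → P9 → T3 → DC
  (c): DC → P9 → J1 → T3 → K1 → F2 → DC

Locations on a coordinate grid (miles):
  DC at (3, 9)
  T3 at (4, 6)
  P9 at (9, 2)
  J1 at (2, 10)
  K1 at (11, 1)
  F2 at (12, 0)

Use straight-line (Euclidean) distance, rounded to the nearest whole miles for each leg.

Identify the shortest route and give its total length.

34 miles — (a) is the shortest.

(a): 11 + 1 + 4 + 11 + 4 + 3 = 34
(b): 11 + 13 + 14 + 4 + 6 + 3 = 51
(c): 9 + 11 + 4 + 9 + 1 + 13 = 47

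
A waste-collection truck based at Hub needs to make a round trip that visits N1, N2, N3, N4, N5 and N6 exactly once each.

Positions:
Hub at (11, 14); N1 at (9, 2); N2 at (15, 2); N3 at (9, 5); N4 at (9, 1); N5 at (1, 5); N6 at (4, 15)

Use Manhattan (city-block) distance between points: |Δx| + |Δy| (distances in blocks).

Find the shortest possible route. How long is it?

Shortest round trip = 56 blocks.

There are 360 distinct closed tours to check (reversals are equivalent).
Hub → N1 → N2 → N3 → N4 → N5 → N6 → Hub: 14+6+9+4+12+13+8 = 66
Hub → N1 → N2 → N3 → N4 → N6 → N5 → Hub: 14+6+9+4+19+13+19 = 84
Hub → N1 → N2 → N3 → N5 → N4 → N6 → Hub: 14+6+9+8+12+19+8 = 76
Hub → N1 → N2 → N3 → N5 → N6 → N4 → Hub: 14+6+9+8+13+19+15 = 84
Hub → N1 → N2 → N3 → N6 → N4 → N5 → Hub: 14+6+9+15+19+12+19 = 94
Hub → N1 → N2 → N3 → N6 → N5 → N4 → Hub: 14+6+9+15+13+12+15 = 84
Hub → N1 → N2 → N4 → N3 → N5 → N6 → Hub: 14+6+7+4+8+13+8 = 60
Hub → N1 → N2 → N4 → N3 → N6 → N5 → Hub: 14+6+7+4+15+13+19 = 78
… (352 more)
Hub → N2 → N1 → N4 → N3 → N5 → N6 → Hub: 16+6+1+4+8+13+8 = 56  ← best
The minimum is 56.
One optimal route: Hub → N2 → N1 → N4 → N3 → N5 → N6 → Hub (or its reverse).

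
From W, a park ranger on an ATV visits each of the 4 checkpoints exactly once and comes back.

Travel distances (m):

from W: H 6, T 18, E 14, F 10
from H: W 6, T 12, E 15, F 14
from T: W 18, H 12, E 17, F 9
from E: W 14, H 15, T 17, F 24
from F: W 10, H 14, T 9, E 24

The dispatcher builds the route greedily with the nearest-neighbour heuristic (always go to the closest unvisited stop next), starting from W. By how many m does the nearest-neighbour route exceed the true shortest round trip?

Excess over optimum: 8 m.

From W: H=6, F=10, E=14, T=18 → choose H (6).
From H: T=12, F=14, E=15 → choose T (12).
From T: F=9, E=17 → choose F (9).
From F: E=24 → choose E (24).
NN route W → H → T → F → E → W costs 65.
Optimal: W → H → E → T → F → W costs 57 (by enumerating all 12 distinct tours).
Excess = 65 − 57 = 8.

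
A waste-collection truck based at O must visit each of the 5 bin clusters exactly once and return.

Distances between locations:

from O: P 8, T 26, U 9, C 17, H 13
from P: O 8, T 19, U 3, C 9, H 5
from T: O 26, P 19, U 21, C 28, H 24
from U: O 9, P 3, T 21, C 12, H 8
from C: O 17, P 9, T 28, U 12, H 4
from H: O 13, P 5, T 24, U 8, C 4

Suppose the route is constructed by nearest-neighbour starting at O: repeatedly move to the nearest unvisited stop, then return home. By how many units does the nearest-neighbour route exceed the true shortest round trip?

O: P=8, U=9, H=13, C=17, T=26 ⇒ P
P: U=3, H=5, C=9, T=19 ⇒ U
U: H=8, C=12, T=21 ⇒ H
H: C=4, T=24 ⇒ C
C: T=28 ⇒ T
NN route O → P → U → H → C → T → O costs 77.
Optimal: O → P → C → H → T → U → O costs 75 (by enumerating all 60 distinct tours).
Excess = 77 − 75 = 2.

2 longer than the optimal tour.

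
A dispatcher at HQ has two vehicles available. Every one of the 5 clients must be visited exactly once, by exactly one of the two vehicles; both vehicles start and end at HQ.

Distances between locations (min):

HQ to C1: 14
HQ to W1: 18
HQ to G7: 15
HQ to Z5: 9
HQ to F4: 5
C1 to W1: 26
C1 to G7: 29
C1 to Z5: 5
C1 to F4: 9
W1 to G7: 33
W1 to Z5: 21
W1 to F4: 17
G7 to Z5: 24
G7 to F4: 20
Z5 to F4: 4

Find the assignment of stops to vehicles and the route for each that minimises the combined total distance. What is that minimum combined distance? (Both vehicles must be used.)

Try each way of splitting the stops between the two vehicles (each non-empty) and, for each split, find the best tour for each vehicle:
  {C1} + {W1, G7, Z5, F4}: 28 + 78 = 106
  {W1} + {C1, G7, Z5, F4}: 36 + 58 = 94
  {C1, W1} + {G7, Z5, F4}: 58 + 48 = 106
  {G7} + {C1, W1, Z5, F4}: 30 + 58 = 88
  {C1, G7} + {W1, Z5, F4}: 58 + 48 = 106
  {W1, G7} + {C1, Z5, F4}: 66 + 28 = 94
  … (15 splits in total)
Best: vehicle 1 HQ → G7 → HQ = 30; vehicle 2 HQ → C1 → Z5 → F4 → W1 → HQ = 58; combined 88.

88 min — the smallest possible combined total.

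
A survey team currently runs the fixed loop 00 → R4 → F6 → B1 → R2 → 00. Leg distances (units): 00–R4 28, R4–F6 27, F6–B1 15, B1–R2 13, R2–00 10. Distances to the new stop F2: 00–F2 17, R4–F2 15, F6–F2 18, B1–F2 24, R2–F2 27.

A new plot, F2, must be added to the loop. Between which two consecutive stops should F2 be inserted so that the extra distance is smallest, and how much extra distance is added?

Minimum extra distance: 4, inserting F2 between 00 and R4.

Insertion cost between consecutive stops i–j is d(i,F2) + d(F2,j) − d(i,j):
  between 00 and R4: 17 + 15 − 28 = 4
  between R4 and F6: 15 + 18 − 27 = 6
  between F6 and B1: 18 + 24 − 15 = 27
  between B1 and R2: 24 + 27 − 13 = 38
  between R2 and 00: 27 + 17 − 10 = 34
Cheapest insertion is between 00 and R4, adding 4.
New total = 93 + 4 = 97.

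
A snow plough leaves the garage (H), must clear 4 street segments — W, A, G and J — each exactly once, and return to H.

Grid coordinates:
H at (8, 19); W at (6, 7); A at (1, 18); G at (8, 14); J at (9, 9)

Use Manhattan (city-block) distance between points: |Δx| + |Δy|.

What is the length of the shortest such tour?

H-W-A-G-J-H: 14+16+11+6+11 = 58
H-W-A-J-G-H: 14+16+17+6+5 = 58
H-W-G-A-J-H: 14+9+11+17+11 = 62
H-W-G-J-A-H: 14+9+6+17+8 = 54
H-W-J-A-G-H: 14+5+17+11+5 = 52
H-W-J-G-A-H: 14+5+6+11+8 = 44
H-A-W-G-J-H: 8+16+9+6+11 = 50
H-A-W-J-G-H: 8+16+5+6+5 = 40
H-A-G-W-J-H: 8+11+9+5+11 = 44
H-A-J-W-G-H: 8+17+5+9+5 = 44
H-G-W-A-J-H: 5+9+16+17+11 = 58
H-G-A-W-J-H: 5+11+16+5+11 = 48
The minimum is 40.
One optimal route: H → A → W → J → G → H (or its reverse).

Shortest round trip = 40.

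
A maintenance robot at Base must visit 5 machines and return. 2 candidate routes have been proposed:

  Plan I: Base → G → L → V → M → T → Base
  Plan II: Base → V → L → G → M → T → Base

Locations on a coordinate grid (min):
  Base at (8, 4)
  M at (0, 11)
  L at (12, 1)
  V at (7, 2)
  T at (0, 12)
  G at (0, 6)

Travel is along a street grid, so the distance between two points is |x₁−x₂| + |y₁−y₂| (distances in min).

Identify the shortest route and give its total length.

Plan I: 10 + 17 + 6 + 16 + 1 + 16 = 66
Plan II: 3 + 6 + 17 + 5 + 1 + 16 = 48

48 min — Plan II is the shortest.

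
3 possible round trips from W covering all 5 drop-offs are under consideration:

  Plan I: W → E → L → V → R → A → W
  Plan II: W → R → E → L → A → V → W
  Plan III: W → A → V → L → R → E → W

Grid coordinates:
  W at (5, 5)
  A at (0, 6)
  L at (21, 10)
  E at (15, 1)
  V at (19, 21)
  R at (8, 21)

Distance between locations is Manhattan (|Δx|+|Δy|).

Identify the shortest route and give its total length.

Shortest is Plan I, total 82.

Plan I: 14 + 15 + 13 + 11 + 23 + 6 = 82
Plan II: 19 + 27 + 15 + 25 + 34 + 30 = 150
Plan III: 6 + 34 + 13 + 24 + 27 + 14 = 118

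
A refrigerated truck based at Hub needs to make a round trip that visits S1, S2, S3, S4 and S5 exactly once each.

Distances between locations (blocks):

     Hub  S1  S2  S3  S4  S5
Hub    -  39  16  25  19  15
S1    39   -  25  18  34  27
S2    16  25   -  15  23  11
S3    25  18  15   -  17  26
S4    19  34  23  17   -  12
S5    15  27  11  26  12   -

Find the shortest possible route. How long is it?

There are 60 distinct closed tours to check (reversals are equivalent).
Hub → S1 → S2 → S3 → S4 → S5 → Hub: 39+25+15+17+12+15 = 123
Hub → S1 → S2 → S3 → S5 → S4 → Hub: 39+25+15+26+12+19 = 136
Hub → S1 → S2 → S4 → S3 → S5 → Hub: 39+25+23+17+26+15 = 145
Hub → S1 → S2 → S4 → S5 → S3 → Hub: 39+25+23+12+26+25 = 150
Hub → S1 → S2 → S5 → S3 → S4 → Hub: 39+25+11+26+17+19 = 137
Hub → S1 → S2 → S5 → S4 → S3 → Hub: 39+25+11+12+17+25 = 129
Hub → S1 → S3 → S2 → S4 → S5 → Hub: 39+18+15+23+12+15 = 122
Hub → S1 → S3 → S2 → S5 → S4 → Hub: 39+18+15+11+12+19 = 114
Hub → S1 → S3 → S4 → S2 → S5 → Hub: 39+18+17+23+11+15 = 123
Hub → S1 → S3 → S4 → S5 → S2 → Hub: 39+18+17+12+11+16 = 113
Hub → S1 → S3 → S5 → S2 → S4 → Hub: 39+18+26+11+23+19 = 136
Hub → S1 → S3 → S5 → S4 → S2 → Hub: 39+18+26+12+23+16 = 134
Hub → S1 → S4 → S2 → S3 → S5 → Hub: 39+34+23+15+26+15 = 152
Hub → S1 → S4 → S2 → S5 → S3 → Hub: 39+34+23+11+26+25 = 158
… (46 more)
Hub → S2 → S1 → S3 → S4 → S5 → Hub: 16+25+18+17+12+15 = 103  ← best
The minimum is 103.
One optimal route: Hub → S2 → S1 → S3 → S4 → S5 → Hub (or its reverse).

103 blocks — the shortest possible round trip.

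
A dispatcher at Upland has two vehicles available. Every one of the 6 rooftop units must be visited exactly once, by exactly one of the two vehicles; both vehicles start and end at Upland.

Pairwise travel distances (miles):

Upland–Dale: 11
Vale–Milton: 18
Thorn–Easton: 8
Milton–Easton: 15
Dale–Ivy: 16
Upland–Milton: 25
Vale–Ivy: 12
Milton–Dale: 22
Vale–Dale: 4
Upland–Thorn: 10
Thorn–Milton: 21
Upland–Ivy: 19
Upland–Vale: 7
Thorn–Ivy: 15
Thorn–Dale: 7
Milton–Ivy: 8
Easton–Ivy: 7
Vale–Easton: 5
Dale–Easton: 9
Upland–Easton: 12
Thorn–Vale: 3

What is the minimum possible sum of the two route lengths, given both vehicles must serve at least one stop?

There are 2^5 − 1 = 31 ways to divide the 6 stops into two non-empty groups. For each, the best each vehicle can do is its own shortest tour through its group:
  {Thorn} + {Vale, Milton, Dale, Easton, Ivy}: 20 + 60 = 80
  {Vale} + {Thorn, Milton, Dale, Easton, Ivy}: 14 + 66 = 80
  {Thorn, Vale} + {Milton, Dale, Easton, Ivy}: 20 + 60 = 80
  {Milton} + {Thorn, Vale, Dale, Easton, Ivy}: 50 + 52 = 102
  {Thorn, Milton} + {Vale, Dale, Easton, Ivy}: 56 + 46 = 102
  {Vale, Milton} + {Thorn, Dale, Easton, Ivy}: 50 + 52 = 102
  … (31 splits in total)
Best: vehicle 1 Upland → Thorn → Upland = 20; vehicle 2 Upland → Vale → Milton → Ivy → Easton → Dale → Upland = 60; combined 80.

Minimum combined distance: 80 miles.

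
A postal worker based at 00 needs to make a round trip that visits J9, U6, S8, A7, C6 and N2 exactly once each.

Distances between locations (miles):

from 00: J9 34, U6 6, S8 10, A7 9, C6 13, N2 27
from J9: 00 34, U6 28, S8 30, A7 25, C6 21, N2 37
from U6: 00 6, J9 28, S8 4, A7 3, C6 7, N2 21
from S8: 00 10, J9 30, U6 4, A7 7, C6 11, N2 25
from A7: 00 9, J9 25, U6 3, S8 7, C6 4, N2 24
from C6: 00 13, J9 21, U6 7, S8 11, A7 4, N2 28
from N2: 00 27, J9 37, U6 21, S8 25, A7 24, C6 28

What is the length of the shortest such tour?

Shortest round trip = 106 miles.

With 6 stops there are 6!/2 = 360 distinct round trips (a route and its reverse cost the same).
00 → J9 → U6 → S8 → A7 → C6 → N2 → 00: 34+28+4+7+4+28+27 = 132
00 → J9 → U6 → S8 → A7 → N2 → C6 → 00: 34+28+4+7+24+28+13 = 138
00 → J9 → U6 → S8 → C6 → A7 → N2 → 00: 34+28+4+11+4+24+27 = 132
00 → J9 → U6 → S8 → C6 → N2 → A7 → 00: 34+28+4+11+28+24+9 = 138
00 → J9 → U6 → S8 → N2 → A7 → C6 → 00: 34+28+4+25+24+4+13 = 132
00 → J9 → U6 → S8 → N2 → C6 → A7 → 00: 34+28+4+25+28+4+9 = 132
00 → J9 → U6 → A7 → S8 → C6 → N2 → 00: 34+28+3+7+11+28+27 = 138
00 → J9 → U6 → A7 → S8 → N2 → C6 → 00: 34+28+3+7+25+28+13 = 138
… (352 more)
00 → U6 → S8 → A7 → C6 → J9 → N2 → 00: 6+4+7+4+21+37+27 = 106  ← best
The minimum is 106.
One optimal route: 00 → U6 → S8 → A7 → C6 → J9 → N2 → 00 (or its reverse).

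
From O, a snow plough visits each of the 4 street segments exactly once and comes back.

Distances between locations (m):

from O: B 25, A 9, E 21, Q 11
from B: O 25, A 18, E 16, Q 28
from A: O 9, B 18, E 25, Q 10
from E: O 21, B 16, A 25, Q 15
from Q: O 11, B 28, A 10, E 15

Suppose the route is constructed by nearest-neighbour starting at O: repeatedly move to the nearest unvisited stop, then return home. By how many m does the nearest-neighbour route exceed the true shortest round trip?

Excess over optimum: 6 m.

From O: A=9, Q=11, E=21, B=25 → choose A (9).
From A: Q=10, B=18, E=25 → choose Q (10).
From Q: E=15, B=28 → choose E (15).
From E: B=16 → choose B (16).
NN route O → A → Q → E → B → O costs 75.
Optimal: O → A → B → E → Q → O costs 69 (by enumerating all 12 distinct tours).
Excess = 75 − 69 = 6.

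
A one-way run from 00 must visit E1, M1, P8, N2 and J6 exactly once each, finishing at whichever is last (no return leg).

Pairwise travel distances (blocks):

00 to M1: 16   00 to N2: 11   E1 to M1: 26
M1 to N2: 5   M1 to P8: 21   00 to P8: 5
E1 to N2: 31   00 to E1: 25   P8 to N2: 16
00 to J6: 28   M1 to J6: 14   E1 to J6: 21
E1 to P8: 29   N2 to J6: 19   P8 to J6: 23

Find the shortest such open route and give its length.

There are 5! = 120 possible orderings.
00 → E1 → M1 → P8 → N2 → J6: 25+26+21+16+19 = 107
00 → E1 → M1 → P8 → J6 → N2: 25+26+21+23+19 = 114
00 → E1 → M1 → N2 → P8 → J6: 25+26+5+16+23 = 95
00 → E1 → M1 → N2 → J6 → P8: 25+26+5+19+23 = 98
00 → E1 → M1 → J6 → P8 → N2: 25+26+14+23+16 = 104
00 → E1 → M1 → J6 → N2 → P8: 25+26+14+19+16 = 100
00 → E1 → P8 → M1 → N2 → J6: 25+29+21+5+19 = 99
00 → E1 → P8 → M1 → J6 → N2: 25+29+21+14+19 = 108
00 → E1 → P8 → N2 → M1 → J6: 25+29+16+5+14 = 89
00 → E1 → P8 → N2 → J6 → M1: 25+29+16+19+14 = 103
00 → E1 → P8 → J6 → M1 → N2: 25+29+23+14+5 = 96
00 → E1 → P8 → J6 → N2 → M1: 25+29+23+19+5 = 101
00 → E1 → N2 → M1 → P8 → J6: 25+31+5+21+23 = 105
00 → E1 → N2 → M1 → J6 → P8: 25+31+5+14+23 = 98
… (106 more)
00 → P8 → N2 → M1 → J6 → E1: 5+16+5+14+21 = 61  ← best
The minimum is 61.
One shortest path: 00 → P8 → N2 → M1 → J6 → E1.

Shortest open route: 61 blocks.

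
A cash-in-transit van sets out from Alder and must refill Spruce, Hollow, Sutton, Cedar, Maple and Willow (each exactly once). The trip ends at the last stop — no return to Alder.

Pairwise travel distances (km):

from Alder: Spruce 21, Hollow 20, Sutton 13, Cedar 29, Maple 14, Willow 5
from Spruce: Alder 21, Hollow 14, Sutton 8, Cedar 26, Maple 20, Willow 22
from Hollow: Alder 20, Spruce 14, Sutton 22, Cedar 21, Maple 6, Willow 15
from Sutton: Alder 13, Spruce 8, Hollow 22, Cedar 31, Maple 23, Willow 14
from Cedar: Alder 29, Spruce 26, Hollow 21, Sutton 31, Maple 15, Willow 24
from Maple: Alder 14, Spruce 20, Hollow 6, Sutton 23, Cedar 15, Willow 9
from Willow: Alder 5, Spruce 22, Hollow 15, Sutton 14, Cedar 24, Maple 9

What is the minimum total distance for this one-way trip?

There are 6! = 720 possible orderings.
Alder - Spruce - Hollow - Sutton - Cedar - Maple - Willow: 21+14+22+31+15+9 = 112
Alder - Spruce - Hollow - Sutton - Cedar - Willow - Maple: 21+14+22+31+24+9 = 121
Alder - Spruce - Hollow - Sutton - Maple - Cedar - Willow: 21+14+22+23+15+24 = 119
Alder - Spruce - Hollow - Sutton - Maple - Willow - Cedar: 21+14+22+23+9+24 = 113
Alder - Spruce - Hollow - Sutton - Willow - Cedar - Maple: 21+14+22+14+24+15 = 110
Alder - Spruce - Hollow - Sutton - Willow - Maple - Cedar: 21+14+22+14+9+15 = 95
Alder - Spruce - Hollow - Cedar - Sutton - Maple - Willow: 21+14+21+31+23+9 = 119
Alder - Spruce - Hollow - Cedar - Sutton - Willow - Maple: 21+14+21+31+14+9 = 110
… (712 more)
Alder - Willow - Sutton - Spruce - Hollow - Maple - Cedar: 5+14+8+14+6+15 = 62  ← best
The minimum is 62.
One shortest path: Alder → Willow → Sutton → Spruce → Hollow → Maple → Cedar.

Minimum one-way distance = 62 km.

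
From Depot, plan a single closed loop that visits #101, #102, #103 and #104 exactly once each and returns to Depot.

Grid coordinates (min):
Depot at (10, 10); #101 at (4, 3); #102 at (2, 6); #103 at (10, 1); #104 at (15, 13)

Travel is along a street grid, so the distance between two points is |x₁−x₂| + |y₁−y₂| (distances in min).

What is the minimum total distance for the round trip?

50 min — the shortest possible round trip.

Depot - #101 - #102 - #103 - #104 - Depot: 13+5+13+17+8 = 56
Depot - #101 - #102 - #104 - #103 - Depot: 13+5+20+17+9 = 64
Depot - #101 - #103 - #102 - #104 - Depot: 13+8+13+20+8 = 62
Depot - #101 - #103 - #104 - #102 - Depot: 13+8+17+20+12 = 70
Depot - #101 - #104 - #102 - #103 - Depot: 13+21+20+13+9 = 76
Depot - #101 - #104 - #103 - #102 - Depot: 13+21+17+13+12 = 76
Depot - #102 - #101 - #103 - #104 - Depot: 12+5+8+17+8 = 50
Depot - #102 - #101 - #104 - #103 - Depot: 12+5+21+17+9 = 64
Depot - #102 - #103 - #101 - #104 - Depot: 12+13+8+21+8 = 62
Depot - #102 - #104 - #101 - #103 - Depot: 12+20+21+8+9 = 70
Depot - #103 - #101 - #102 - #104 - Depot: 9+8+5+20+8 = 50
Depot - #103 - #102 - #101 - #104 - Depot: 9+13+5+21+8 = 56
The minimum is 50.
One optimal route: Depot → #102 → #101 → #103 → #104 → Depot (or its reverse).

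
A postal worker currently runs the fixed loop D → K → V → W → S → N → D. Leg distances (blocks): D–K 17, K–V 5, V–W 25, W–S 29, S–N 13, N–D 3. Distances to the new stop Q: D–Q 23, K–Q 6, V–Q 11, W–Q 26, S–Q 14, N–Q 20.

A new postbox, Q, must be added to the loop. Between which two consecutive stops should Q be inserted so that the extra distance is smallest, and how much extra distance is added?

Minimum extra distance: 11 blocks, inserting Q between W and S.

Insertion cost between consecutive stops i–j is d(i,Q) + d(Q,j) − d(i,j):
  between D and K: 23 + 6 − 17 = 12
  between K and V: 6 + 11 − 5 = 12
  between V and W: 11 + 26 − 25 = 12
  between W and S: 26 + 14 − 29 = 11
  between S and N: 14 + 20 − 13 = 21
  between N and D: 20 + 23 − 3 = 40
Cheapest insertion is between W and S, adding 11.
New total = 92 + 11 = 103.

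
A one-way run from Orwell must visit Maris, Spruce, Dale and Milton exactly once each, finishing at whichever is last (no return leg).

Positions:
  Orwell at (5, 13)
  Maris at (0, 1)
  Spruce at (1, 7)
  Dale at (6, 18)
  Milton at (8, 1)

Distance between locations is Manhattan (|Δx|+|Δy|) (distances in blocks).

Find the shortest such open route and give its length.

There are 4! = 24 possible orderings.
Orwell → Maris → Spruce → Dale → Milton: 17+7+16+19 = 59
Orwell → Maris → Spruce → Milton → Dale: 17+7+13+19 = 56
Orwell → Maris → Dale → Spruce → Milton: 17+23+16+13 = 69
Orwell → Maris → Dale → Milton → Spruce: 17+23+19+13 = 72
Orwell → Maris → Milton → Spruce → Dale: 17+8+13+16 = 54
Orwell → Maris → Milton → Dale → Spruce: 17+8+19+16 = 60
Orwell → Spruce → Maris → Dale → Milton: 10+7+23+19 = 59
Orwell → Spruce → Maris → Milton → Dale: 10+7+8+19 = 44
Orwell → Spruce → Dale → Maris → Milton: 10+16+23+8 = 57
Orwell → Spruce → Dale → Milton → Maris: 10+16+19+8 = 53
Orwell → Spruce → Milton → Maris → Dale: 10+13+8+23 = 54
Orwell → Spruce → Milton → Dale → Maris: 10+13+19+23 = 65
Orwell → Dale → Maris → Spruce → Milton: 6+23+7+13 = 49
Orwell → Dale → Maris → Milton → Spruce: 6+23+8+13 = 50
… (10 more)
Orwell → Dale → Spruce → Maris → Milton: 6+16+7+8 = 37  ← best
The minimum is 37.
One shortest path: Orwell → Dale → Spruce → Maris → Milton.

37 blocks — the minimum one-way total.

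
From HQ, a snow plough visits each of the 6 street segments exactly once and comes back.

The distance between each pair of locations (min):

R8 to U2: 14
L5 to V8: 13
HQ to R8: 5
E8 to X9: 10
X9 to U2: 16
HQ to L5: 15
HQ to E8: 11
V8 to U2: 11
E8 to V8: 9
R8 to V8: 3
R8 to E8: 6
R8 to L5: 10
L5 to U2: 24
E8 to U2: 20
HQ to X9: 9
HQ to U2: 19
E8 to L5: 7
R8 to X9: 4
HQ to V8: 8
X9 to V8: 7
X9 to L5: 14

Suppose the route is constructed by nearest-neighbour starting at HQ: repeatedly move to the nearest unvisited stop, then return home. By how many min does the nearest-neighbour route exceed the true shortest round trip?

HQ: R8=5, V8=8, X9=9, E8=11, L5=15, U2=19 ⇒ R8
R8: V8=3, X9=4, E8=6, L5=10, U2=14 ⇒ V8
V8: X9=7, E8=9, U2=11, L5=13 ⇒ X9
X9: E8=10, L5=14, U2=16 ⇒ E8
E8: L5=7, U2=20 ⇒ L5
L5: U2=24 ⇒ U2
NN route HQ → R8 → V8 → X9 → E8 → L5 → U2 → HQ costs 75.
Optimal: HQ → R8 → E8 → L5 → X9 → U2 → V8 → HQ costs 67 (by enumerating all 360 distinct tours).
Excess = 75 − 67 = 8.

Excess over optimum: 8 min.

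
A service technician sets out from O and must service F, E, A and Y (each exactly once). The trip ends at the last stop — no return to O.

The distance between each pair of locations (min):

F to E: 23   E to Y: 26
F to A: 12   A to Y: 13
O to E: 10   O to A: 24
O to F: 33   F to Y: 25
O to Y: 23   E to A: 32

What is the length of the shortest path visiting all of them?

Minimum one-way distance = 58 min.

There are 4! = 24 possible orderings.
O→F→E→A→Y: 33+23+32+13 = 101
O→F→E→Y→A: 33+23+26+13 = 95
O→F→A→E→Y: 33+12+32+26 = 103
O→F→A→Y→E: 33+12+13+26 = 84
O→F→Y→E→A: 33+25+26+32 = 116
O→F→Y→A→E: 33+25+13+32 = 103
O→E→F→A→Y: 10+23+12+13 = 58
O→E→F→Y→A: 10+23+25+13 = 71
O→E→A→F→Y: 10+32+12+25 = 79
O→E→A→Y→F: 10+32+13+25 = 80
O→E→Y→F→A: 10+26+25+12 = 73
O→E→Y→A→F: 10+26+13+12 = 61
O→A→F→E→Y: 24+12+23+26 = 85
O→A→F→Y→E: 24+12+25+26 = 87
… (10 more)
The minimum is 58.
One shortest path: O → E → F → A → Y.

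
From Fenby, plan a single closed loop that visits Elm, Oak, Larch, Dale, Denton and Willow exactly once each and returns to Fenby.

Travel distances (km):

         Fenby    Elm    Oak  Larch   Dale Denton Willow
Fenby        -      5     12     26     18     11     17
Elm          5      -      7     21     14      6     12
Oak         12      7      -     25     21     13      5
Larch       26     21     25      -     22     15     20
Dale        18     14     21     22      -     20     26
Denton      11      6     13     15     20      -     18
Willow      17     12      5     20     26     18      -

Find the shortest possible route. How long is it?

With 6 stops there are 6!/2 = 360 distinct round trips (a route and its reverse cost the same).
Fenby - Elm - Oak - Larch - Dale - Denton - Willow - Fenby: 5+7+25+22+20+18+17 = 114
Fenby - Elm - Oak - Larch - Dale - Willow - Denton - Fenby: 5+7+25+22+26+18+11 = 114
Fenby - Elm - Oak - Larch - Denton - Dale - Willow - Fenby: 5+7+25+15+20+26+17 = 115
Fenby - Elm - Oak - Larch - Denton - Willow - Dale - Fenby: 5+7+25+15+18+26+18 = 114
Fenby - Elm - Oak - Larch - Willow - Dale - Denton - Fenby: 5+7+25+20+26+20+11 = 114
Fenby - Elm - Oak - Larch - Willow - Denton - Dale - Fenby: 5+7+25+20+18+20+18 = 113
Fenby - Elm - Oak - Dale - Larch - Denton - Willow - Fenby: 5+7+21+22+15+18+17 = 105
Fenby - Elm - Oak - Dale - Larch - Willow - Denton - Fenby: 5+7+21+22+20+18+11 = 104
… (352 more)
Fenby - Elm - Denton - Oak - Willow - Larch - Dale - Fenby: 5+6+13+5+20+22+18 = 89  ← best
The minimum is 89.
One optimal route: Fenby → Elm → Denton → Oak → Willow → Larch → Dale → Fenby (or its reverse).

Minimum total distance: 89 km.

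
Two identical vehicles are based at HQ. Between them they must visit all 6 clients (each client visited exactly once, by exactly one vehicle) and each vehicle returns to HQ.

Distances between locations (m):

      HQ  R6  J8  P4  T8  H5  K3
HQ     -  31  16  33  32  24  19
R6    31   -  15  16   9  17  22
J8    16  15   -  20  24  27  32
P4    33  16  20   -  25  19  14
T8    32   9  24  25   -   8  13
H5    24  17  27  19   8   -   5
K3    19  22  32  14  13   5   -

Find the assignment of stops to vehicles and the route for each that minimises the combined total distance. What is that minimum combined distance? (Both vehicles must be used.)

Minimum combined distance: 122 m.

There are 2^5 − 1 = 31 ways to divide the 6 stops into two non-empty groups. For each, the best each vehicle can do is its own shortest tour through its group:
  {R6} + {J8, P4, T8, H5, K3}: 62 + 93 = 155
  {J8} + {R6, P4, T8, H5, K3}: 32 + 90 = 122
  {R6, J8} + {P4, T8, H5, K3}: 62 + 90 = 152
  {P4} + {R6, J8, T8, H5, K3}: 66 + 72 = 138
  {R6, P4} + {J8, T8, H5, K3}: 80 + 72 = 152
  {J8, P4} + {R6, T8, H5, K3}: 69 + 72 = 141
  … (31 splits in total)
Best: vehicle 1 HQ → J8 → HQ = 32; vehicle 2 HQ → P4 → R6 → T8 → H5 → K3 → HQ = 90; combined 122.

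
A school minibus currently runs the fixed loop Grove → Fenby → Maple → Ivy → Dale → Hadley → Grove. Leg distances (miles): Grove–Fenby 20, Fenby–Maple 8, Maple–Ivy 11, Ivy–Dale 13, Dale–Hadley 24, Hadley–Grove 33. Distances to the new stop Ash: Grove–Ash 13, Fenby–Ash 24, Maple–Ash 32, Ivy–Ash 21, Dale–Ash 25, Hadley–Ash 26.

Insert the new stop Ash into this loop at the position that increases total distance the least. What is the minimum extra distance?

Insertion cost between consecutive stops i–j is d(i,Ash) + d(Ash,j) − d(i,j):
  between Grove and Fenby: 13 + 24 − 20 = 17
  between Fenby and Maple: 24 + 32 − 8 = 48
  between Maple and Ivy: 32 + 21 − 11 = 42
  between Ivy and Dale: 21 + 25 − 13 = 33
  between Dale and Hadley: 25 + 26 − 24 = 27
  between Hadley and Grove: 26 + 13 − 33 = 6
Cheapest insertion is between Hadley and Grove, adding 6.
New total = 109 + 6 = 115.

Adding 6 miles by placing Ash on the Hadley–Grove leg.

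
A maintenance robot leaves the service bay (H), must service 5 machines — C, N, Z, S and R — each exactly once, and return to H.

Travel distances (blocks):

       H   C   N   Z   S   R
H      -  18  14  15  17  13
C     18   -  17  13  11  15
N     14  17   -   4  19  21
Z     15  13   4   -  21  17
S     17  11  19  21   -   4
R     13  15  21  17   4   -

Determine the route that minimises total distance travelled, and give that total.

59 blocks — the shortest possible round trip.

With 5 stops there are 5!/2 = 60 distinct round trips (a route and its reverse cost the same).
H→C→N→Z→S→R→H: 18+17+4+21+4+13 = 77
H→C→N→Z→R→S→H: 18+17+4+17+4+17 = 77
H→C→N→S→Z→R→H: 18+17+19+21+17+13 = 105
H→C→N→S→R→Z→H: 18+17+19+4+17+15 = 90
H→C→N→R→Z→S→H: 18+17+21+17+21+17 = 111
H→C→N→R→S→Z→H: 18+17+21+4+21+15 = 96
H→C→Z→N→S→R→H: 18+13+4+19+4+13 = 71
H→C→Z→N→R→S→H: 18+13+4+21+4+17 = 77
H→C→Z→S→N→R→H: 18+13+21+19+21+13 = 105
H→C→Z→S→R→N→H: 18+13+21+4+21+14 = 91
H→C→Z→R→N→S→H: 18+13+17+21+19+17 = 105
H→C→Z→R→S→N→H: 18+13+17+4+19+14 = 85
H→C→S→N→Z→R→H: 18+11+19+4+17+13 = 82
H→C→S→N→R→Z→H: 18+11+19+21+17+15 = 101
… (46 more)
H→N→Z→C→S→R→H: 14+4+13+11+4+13 = 59  ← best
The minimum is 59.
One optimal route: H → N → Z → C → S → R → H (or its reverse).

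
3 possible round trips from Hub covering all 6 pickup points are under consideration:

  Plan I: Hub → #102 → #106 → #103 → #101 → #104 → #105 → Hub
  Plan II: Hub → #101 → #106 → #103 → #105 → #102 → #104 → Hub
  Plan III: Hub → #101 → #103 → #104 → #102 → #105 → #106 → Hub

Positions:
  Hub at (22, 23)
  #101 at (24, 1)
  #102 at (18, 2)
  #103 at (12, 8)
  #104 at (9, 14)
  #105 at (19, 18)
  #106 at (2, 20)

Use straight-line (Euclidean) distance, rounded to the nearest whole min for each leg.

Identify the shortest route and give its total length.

Plan I: 21 + 24 + 16 + 14 + 20 + 11 + 6 = 112
Plan II: 22 + 29 + 16 + 12 + 16 + 15 + 16 = 126
Plan III: 22 + 14 + 7 + 15 + 16 + 17 + 20 = 111

Shortest is Plan III, total 111 min.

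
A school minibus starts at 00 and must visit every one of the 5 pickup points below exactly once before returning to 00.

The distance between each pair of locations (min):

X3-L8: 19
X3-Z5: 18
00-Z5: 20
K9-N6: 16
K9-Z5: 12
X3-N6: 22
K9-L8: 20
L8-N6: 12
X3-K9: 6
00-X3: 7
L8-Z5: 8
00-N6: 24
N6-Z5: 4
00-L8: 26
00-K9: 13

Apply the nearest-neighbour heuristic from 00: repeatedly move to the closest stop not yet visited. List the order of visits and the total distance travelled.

At 00 the remaining stops are X3 7, K9 13, Z5 20, N6 24, L8 26; go to X3.
At X3 the remaining stops are K9 6, Z5 18, L8 19, N6 22; go to K9.
At K9 the remaining stops are Z5 12, N6 16, L8 20; go to Z5.
At Z5 the remaining stops are N6 4, L8 8; go to N6.
At N6 the remaining stops are L8 12; go to L8.
Return L8→00: 26.
Total = 7 + 6 + 12 + 4 + 12 + 26 = 67.

Nearest-neighbour total = 67 min; route 00 → X3 → K9 → Z5 → N6 → L8 → 00.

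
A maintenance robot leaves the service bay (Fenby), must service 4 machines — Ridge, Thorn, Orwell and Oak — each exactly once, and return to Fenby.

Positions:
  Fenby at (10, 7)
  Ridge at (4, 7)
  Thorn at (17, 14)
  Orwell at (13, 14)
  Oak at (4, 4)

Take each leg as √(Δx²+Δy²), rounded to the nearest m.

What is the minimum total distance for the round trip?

Shortest round trip = 35 m.

Fenby-Ridge-Thorn-Orwell-Oak-Fenby: 6+15+4+13+7 = 45
Fenby-Ridge-Thorn-Oak-Orwell-Fenby: 6+15+16+13+8 = 58
Fenby-Ridge-Orwell-Thorn-Oak-Fenby: 6+11+4+16+7 = 44
Fenby-Ridge-Orwell-Oak-Thorn-Fenby: 6+11+13+16+10 = 56
Fenby-Ridge-Oak-Thorn-Orwell-Fenby: 6+3+16+4+8 = 37
Fenby-Ridge-Oak-Orwell-Thorn-Fenby: 6+3+13+4+10 = 36
Fenby-Thorn-Ridge-Orwell-Oak-Fenby: 10+15+11+13+7 = 56
Fenby-Thorn-Ridge-Oak-Orwell-Fenby: 10+15+3+13+8 = 49
Fenby-Thorn-Orwell-Ridge-Oak-Fenby: 10+4+11+3+7 = 35
Fenby-Thorn-Oak-Ridge-Orwell-Fenby: 10+16+3+11+8 = 48
Fenby-Orwell-Ridge-Thorn-Oak-Fenby: 8+11+15+16+7 = 57
Fenby-Orwell-Thorn-Ridge-Oak-Fenby: 8+4+15+3+7 = 37
The minimum is 35.
One optimal route: Fenby → Thorn → Orwell → Ridge → Oak → Fenby (or its reverse).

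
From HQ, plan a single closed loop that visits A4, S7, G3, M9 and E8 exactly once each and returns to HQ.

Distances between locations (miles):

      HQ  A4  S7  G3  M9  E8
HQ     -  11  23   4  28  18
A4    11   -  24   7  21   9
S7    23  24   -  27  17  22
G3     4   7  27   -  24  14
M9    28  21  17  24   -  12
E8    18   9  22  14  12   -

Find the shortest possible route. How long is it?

There are 60 distinct closed tours to check (reversals are equivalent).
HQ→A4→S7→G3→M9→E8→HQ: 11+24+27+24+12+18 = 116
HQ→A4→S7→G3→E8→M9→HQ: 11+24+27+14+12+28 = 116
HQ→A4→S7→M9→G3→E8→HQ: 11+24+17+24+14+18 = 108
HQ→A4→S7→M9→E8→G3→HQ: 11+24+17+12+14+4 = 82
HQ→A4→S7→E8→G3→M9→HQ: 11+24+22+14+24+28 = 123
HQ→A4→S7→E8→M9→G3→HQ: 11+24+22+12+24+4 = 97
HQ→A4→G3→S7→M9→E8→HQ: 11+7+27+17+12+18 = 92
HQ→A4→G3→S7→E8→M9→HQ: 11+7+27+22+12+28 = 107
HQ→A4→G3→M9→S7→E8→HQ: 11+7+24+17+22+18 = 99
HQ→A4→G3→M9→E8→S7→HQ: 11+7+24+12+22+23 = 99
HQ→A4→G3→E8→S7→M9→HQ: 11+7+14+22+17+28 = 99
HQ→A4→G3→E8→M9→S7→HQ: 11+7+14+12+17+23 = 84
HQ→A4→M9→S7→G3→E8→HQ: 11+21+17+27+14+18 = 108
HQ→A4→M9→S7→E8→G3→HQ: 11+21+17+22+14+4 = 89
… (46 more)
HQ→S7→M9→E8→A4→G3→HQ: 23+17+12+9+7+4 = 72  ← best
The minimum is 72.
One optimal route: HQ → S7 → M9 → E8 → A4 → G3 → HQ (or its reverse).

Minimum total distance: 72 miles.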